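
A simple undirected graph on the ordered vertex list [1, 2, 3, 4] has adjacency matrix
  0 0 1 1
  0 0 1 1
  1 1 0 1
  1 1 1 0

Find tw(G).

2

A width-2 tree decomposition is:
Bags: B1 = {1, 3, 4}  B2 = {2, 3, 4}
Tree: B1–B2
Every bag has size at most 3, so the width is 3 − 1 = 2 and tw(G) ≤ 2. On the other hand G contains the 3-clique {1, 3, 4}. A clique must lie in a single bag of any decomposition, so no decomposition can have width below 2. The upper and lower bounds meet at 2, so that is the treewidth.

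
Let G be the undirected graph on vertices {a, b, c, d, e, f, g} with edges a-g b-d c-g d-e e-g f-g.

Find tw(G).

A width-1 tree decomposition is:
Bags: B1 = {c, g}  B2 = {e, g}  B3 = {a, g}  B4 = {f, g}  B5 = {d, e}  B6 = {b, d}
Tree: B1–B2, B1–B3, B2–B4, B2–B5, B5–B6
Every bag has size at most 2, so the width is 2 − 1 = 1 and tw(G) ≤ 1. Since G has at least one edge (e.g. g–c), it is not an edgeless graph, so tw(G) ≥ 1. Hence tw(G) = 1 exactly.

1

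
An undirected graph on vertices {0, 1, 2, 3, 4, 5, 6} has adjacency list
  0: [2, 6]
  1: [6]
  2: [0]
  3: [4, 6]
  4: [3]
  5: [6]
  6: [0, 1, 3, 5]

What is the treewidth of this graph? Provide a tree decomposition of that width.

Treewidth 1.
Bags: B1 = {1, 6}  B2 = {0, 6}  B3 = {5, 6}  B4 = {0, 2}  B5 = {3, 6}  B6 = {3, 4}
Tree: B1–B2, B1–B3, B2–B4, B3–B5, B5–B6

Each bag holds 2 vertices, so the decomposition has width 1, which upper-bounds the treewidth. Any graph with an edge has treewidth ≥ 1, and G has the edge 6–1. Therefore the treewidth is 1.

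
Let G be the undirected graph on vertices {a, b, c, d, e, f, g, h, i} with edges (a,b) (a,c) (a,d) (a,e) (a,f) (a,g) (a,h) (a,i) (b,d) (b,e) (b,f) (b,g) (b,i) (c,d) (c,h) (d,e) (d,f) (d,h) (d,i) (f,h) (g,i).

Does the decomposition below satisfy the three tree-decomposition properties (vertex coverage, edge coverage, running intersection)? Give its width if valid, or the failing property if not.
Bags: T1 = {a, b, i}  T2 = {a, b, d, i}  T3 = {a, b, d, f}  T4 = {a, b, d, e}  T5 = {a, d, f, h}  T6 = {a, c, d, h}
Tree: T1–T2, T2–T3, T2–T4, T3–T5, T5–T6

A tree decomposition must satisfy three properties: every vertex lies in some bag; for every edge, both endpoints lie together in some bag; and for every vertex, the bags containing it form a connected subtree. Here vertex g appears in no bag, so the decomposition is invalid.

No — vertex g appears in no bag.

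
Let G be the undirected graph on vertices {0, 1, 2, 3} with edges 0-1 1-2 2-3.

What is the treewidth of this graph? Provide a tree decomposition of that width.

Every bag has size at most 2, so the width is 2 − 1 = 1 and tw(G) ≤ 1. G has an edge, so its treewidth is at least 1. Hence tw(G) = 1 exactly.

Treewidth 1.
One optimal decomposition is:
Bags: B1 = {0, 1}  B2 = {1, 2}  B3 = {2, 3}
Tree: B1–B2, B2–B3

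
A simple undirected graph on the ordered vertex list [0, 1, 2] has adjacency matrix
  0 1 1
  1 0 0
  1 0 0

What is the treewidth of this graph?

A width-1 tree decomposition is:
Bags: B1 = {0, 2}  B2 = {0, 1}
Tree: B1–B2
The largest bag has 2 vertices, giving width 1; this decomposition certifies tw(G) ≤ 1. Since G has at least one edge (e.g. 2–0), it is not an edgeless graph, so tw(G) ≥ 1. Hence tw(G) = 1 exactly.

1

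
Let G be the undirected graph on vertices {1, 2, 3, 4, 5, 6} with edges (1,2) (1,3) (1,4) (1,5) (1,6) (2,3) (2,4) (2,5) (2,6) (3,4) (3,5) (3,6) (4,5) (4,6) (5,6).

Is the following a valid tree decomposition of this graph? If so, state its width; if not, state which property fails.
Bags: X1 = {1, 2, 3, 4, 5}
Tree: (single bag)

No — vertex 6 appears in no bag.

A tree decomposition must satisfy three properties: every vertex lies in some bag; for every edge, both endpoints lie together in some bag; and for every vertex, the bags containing it form a connected subtree. Here vertex 6 appears in no bag, so the decomposition is invalid.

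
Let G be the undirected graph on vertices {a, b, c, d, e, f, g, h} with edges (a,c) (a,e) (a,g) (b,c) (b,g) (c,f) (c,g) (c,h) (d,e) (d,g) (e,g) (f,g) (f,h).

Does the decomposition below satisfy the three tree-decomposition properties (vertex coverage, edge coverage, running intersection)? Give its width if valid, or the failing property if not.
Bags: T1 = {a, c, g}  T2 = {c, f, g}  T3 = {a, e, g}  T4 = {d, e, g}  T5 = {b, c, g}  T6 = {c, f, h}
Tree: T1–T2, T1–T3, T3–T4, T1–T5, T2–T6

Yes; width 2.

Vertex coverage: the bags together contain {a, b, c, d, e, f, g, h}, the full vertex set. Edge coverage: each edge of G has both endpoints in at least one bag. Running intersection: for every vertex, the bags containing it form a connected subtree. All three properties hold, so this is a valid tree decomposition of width max|bag| − 1 = 2, and hence tw(G) ≤ 2.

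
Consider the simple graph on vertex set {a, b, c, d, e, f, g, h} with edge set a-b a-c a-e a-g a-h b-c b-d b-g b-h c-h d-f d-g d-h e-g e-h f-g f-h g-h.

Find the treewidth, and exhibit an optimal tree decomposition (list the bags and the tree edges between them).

Each bag holds 4 vertices, so the decomposition has width 3, which upper-bounds the treewidth. For the lower bound, the 4 vertices {d, f, g, h} are pairwise adjacent, and any tree decomposition puts a clique entirely inside one bag — forcing width ≥ 3. The upper and lower bounds meet at 3, so that is the treewidth.

Treewidth 3.
One such decomposition:
Bags: B1 = {a, b, g, h}  B2 = {b, d, g, h}  B3 = {a, e, g, h}  B4 = {d, f, g, h}  B5 = {a, b, c, h}
Tree: B1–B2, B1–B3, B2–B4, B1–B5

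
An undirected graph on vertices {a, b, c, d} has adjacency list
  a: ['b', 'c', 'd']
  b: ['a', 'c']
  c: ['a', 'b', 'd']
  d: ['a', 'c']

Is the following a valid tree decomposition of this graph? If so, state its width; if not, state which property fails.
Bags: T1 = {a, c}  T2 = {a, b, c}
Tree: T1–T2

A tree decomposition must satisfy three properties: every vertex lies in some bag; for every edge, both endpoints lie together in some bag; and for every vertex, the bags containing it form a connected subtree. Here vertex d appears in no bag, so the decomposition is invalid.

No — vertex d appears in no bag.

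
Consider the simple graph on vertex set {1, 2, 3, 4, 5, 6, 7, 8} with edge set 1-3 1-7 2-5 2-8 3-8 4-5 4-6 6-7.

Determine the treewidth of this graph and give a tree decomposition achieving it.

Each bag holds 3 vertices, so the decomposition has width 2, which upper-bounds the treewidth. Since 5–2–8–3–1–7–6–4–5 is a cycle in G, G is not acyclic. Forests are exactly the graphs of treewidth ≤ 1, so tw(G) ≥ 2. Combining the bounds, tw(G) = 2.

Treewidth 2.
Bags: B1 = {2, 5, 8}  B2 = {3, 5, 8}  B3 = {1, 3, 5}  B4 = {1, 5, 7}  B5 = {5, 6, 7}  B6 = {4, 5, 6}
Tree: B1–B2, B2–B3, B3–B4, B4–B5, B5–B6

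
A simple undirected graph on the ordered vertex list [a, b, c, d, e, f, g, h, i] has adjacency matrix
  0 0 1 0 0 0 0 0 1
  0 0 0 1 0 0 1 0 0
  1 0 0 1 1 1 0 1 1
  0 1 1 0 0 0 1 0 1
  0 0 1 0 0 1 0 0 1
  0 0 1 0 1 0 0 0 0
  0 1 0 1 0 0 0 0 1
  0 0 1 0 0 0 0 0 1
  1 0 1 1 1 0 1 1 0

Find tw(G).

2

A width-2 tree decomposition is:
Bags: B1 = {c, e, i}  B2 = {c, e, f}  B3 = {c, d, i}  B4 = {a, c, i}  B5 = {c, h, i}  B6 = {d, g, i}  B7 = {b, d, g}
Tree: B1–B2, B1–B3, B1–B4, B1–B5, B3–B6, B6–B7
Each bag holds 3 vertices, so the decomposition has width 2, which upper-bounds the treewidth. Conversely, {c, e, f} is a clique of size 3, and the vertices of any clique must share a bag in every tree decomposition; so some bag has ≥ 3 vertices and tw(G) ≥ 2. Combining the bounds, tw(G) = 2.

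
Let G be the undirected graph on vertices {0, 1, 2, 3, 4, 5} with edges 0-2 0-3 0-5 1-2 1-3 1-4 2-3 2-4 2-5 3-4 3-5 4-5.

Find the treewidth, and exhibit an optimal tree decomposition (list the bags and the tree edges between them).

Each bag holds 4 vertices, so the decomposition has width 3, which upper-bounds the treewidth. For the lower bound, the 4 vertices {0, 2, 3, 5} are pairwise adjacent, and any tree decomposition puts a clique entirely inside one bag — forcing width ≥ 3. Hence tw(G) = 3 exactly.

Treewidth 3.
One such decomposition:
Bags: B1 = {2, 3, 4, 5}  B2 = {0, 2, 3, 5}  B3 = {1, 2, 3, 4}
Tree: B1–B2, B1–B3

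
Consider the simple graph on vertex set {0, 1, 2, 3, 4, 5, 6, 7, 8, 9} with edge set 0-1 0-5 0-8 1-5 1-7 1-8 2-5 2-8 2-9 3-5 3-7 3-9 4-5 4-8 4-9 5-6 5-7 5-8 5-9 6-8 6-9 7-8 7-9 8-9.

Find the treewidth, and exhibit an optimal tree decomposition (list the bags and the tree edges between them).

Treewidth 3.
Bags: B1 = {4, 5, 8, 9}  B2 = {5, 6, 8, 9}  B3 = {5, 7, 8, 9}  B4 = {2, 5, 8, 9}  B5 = {3, 5, 7, 9}  B6 = {1, 5, 7, 8}  B7 = {0, 1, 5, 8}
Tree: B1–B2, B1–B3, B2–B4, B3–B5, B3–B6, B6–B7

The largest bag has 4 vertices, giving width 3; this decomposition certifies tw(G) ≤ 3. For the lower bound, the 4 vertices {0, 1, 5, 8} are pairwise adjacent, and any tree decomposition puts a clique entirely inside one bag — forcing width ≥ 3. Hence tw(G) = 3 exactly.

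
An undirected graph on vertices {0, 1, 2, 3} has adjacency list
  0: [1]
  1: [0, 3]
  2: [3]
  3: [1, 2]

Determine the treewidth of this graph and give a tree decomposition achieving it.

Treewidth 1.
One such decomposition:
Bags: B1 = {1, 3}  B2 = {0, 1}  B3 = {2, 3}
Tree: B1–B2, B1–B3

The largest bag has 2 vertices, giving width 1; this decomposition certifies tw(G) ≤ 1. Since G has at least one edge (e.g. 1–3), it is not an edgeless graph, so tw(G) ≥ 1. Hence tw(G) = 1 exactly.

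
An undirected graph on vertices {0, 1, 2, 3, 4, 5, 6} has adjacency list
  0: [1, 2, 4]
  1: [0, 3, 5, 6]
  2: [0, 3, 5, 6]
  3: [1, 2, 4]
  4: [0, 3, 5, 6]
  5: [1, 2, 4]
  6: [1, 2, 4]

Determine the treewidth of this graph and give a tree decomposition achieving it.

Each bag holds 4 vertices, so the decomposition has width 3, which upper-bounds the treewidth. For the lower bound: the 4 vertex sets {1,3}, {2,5}, {4}, {6} are disjoint, each induces a connected subgraph, and every pair is joined by at least one edge of G. Contracting each set to a single vertex therefore yields K_{4} as a minor, and since treewidth is minor-monotone, tw(G) ≥ tw(K_{4}) = 3. Therefore the treewidth is 3.

Treewidth 3.
Bags: B1 = {1, 2, 3, 4}  B2 = {1, 2, 4, 5}  B3 = {1, 2, 4, 6}  B4 = {0, 1, 2, 4}
Tree: B1–B2, B2–B3, B3–B4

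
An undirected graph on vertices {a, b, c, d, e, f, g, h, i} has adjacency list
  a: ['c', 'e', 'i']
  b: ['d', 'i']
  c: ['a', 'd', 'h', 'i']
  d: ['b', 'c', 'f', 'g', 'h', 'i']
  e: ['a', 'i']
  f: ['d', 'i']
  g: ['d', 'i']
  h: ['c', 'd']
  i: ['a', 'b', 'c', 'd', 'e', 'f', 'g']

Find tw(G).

A width-2 tree decomposition is:
Bags: B1 = {d, f, i}  B2 = {d, g, i}  B3 = {b, d, i}  B4 = {c, d, i}  B5 = {a, c, i}  B6 = {c, d, h}  B7 = {a, e, i}
Tree: B1–B2, B2–B3, B2–B4, B4–B5, B4–B6, B5–B7
The largest bag has 3 vertices, giving width 2; this decomposition certifies tw(G) ≤ 2. For the lower bound, the 3 vertices {c, d, h} are pairwise adjacent, and any tree decomposition puts a clique entirely inside one bag — forcing width ≥ 2. The upper and lower bounds meet at 2, so that is the treewidth.

2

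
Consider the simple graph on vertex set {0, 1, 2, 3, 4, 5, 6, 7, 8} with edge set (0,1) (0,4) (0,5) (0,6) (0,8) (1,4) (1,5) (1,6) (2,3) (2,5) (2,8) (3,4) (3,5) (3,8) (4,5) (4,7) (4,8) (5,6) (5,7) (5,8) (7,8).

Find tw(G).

A width-3 tree decomposition is:
Bags: B1 = {2, 3, 5, 8}  B2 = {3, 4, 5, 8}  B3 = {0, 4, 5, 8}  B4 = {0, 1, 4, 5}  B5 = {0, 1, 5, 6}  B6 = {4, 5, 7, 8}
Tree: B1–B2, B2–B3, B3–B4, B4–B5, B3–B6
Each bag holds 4 vertices, so the decomposition has width 3, which upper-bounds the treewidth. On the other hand G contains the 4-clique {2, 3, 5, 8}. A clique must lie in a single bag of any decomposition, so no decomposition can have width below 3. Combining the bounds, tw(G) = 3.

3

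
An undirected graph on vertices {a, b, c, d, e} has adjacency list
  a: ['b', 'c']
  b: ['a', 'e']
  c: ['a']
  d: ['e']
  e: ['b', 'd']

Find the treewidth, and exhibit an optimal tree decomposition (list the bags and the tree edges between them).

Treewidth 1.
Bags: B1 = {b, e}  B2 = {a, b}  B3 = {d, e}  B4 = {a, c}
Tree: B1–B2, B1–B3, B2–B4

The largest bag has 2 vertices, giving width 1; this decomposition certifies tw(G) ≤ 1. Any graph with an edge has treewidth ≥ 1, and G has the edge b–e. Therefore the treewidth is 1.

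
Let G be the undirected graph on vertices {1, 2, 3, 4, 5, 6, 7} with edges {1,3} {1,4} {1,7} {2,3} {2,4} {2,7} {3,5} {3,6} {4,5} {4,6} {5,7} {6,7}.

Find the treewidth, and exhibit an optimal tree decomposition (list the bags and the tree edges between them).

Treewidth 3.
One such decomposition:
Bags: B1 = {2, 3, 4, 7}  B2 = {3, 4, 5, 7}  B3 = {1, 3, 4, 7}  B4 = {3, 4, 6, 7}
Tree: B1–B2, B2–B3, B3–B4

The largest bag has 4 vertices, giving width 3; this decomposition certifies tw(G) ≤ 3. For the lower bound: the 4 vertex sets {2,3}, {5,7}, {4}, {1} are disjoint, each induces a connected subgraph, and every pair is joined by at least one edge of G. Contracting each set to a single vertex therefore yields K_{4} as a minor, and since treewidth is minor-monotone, tw(G) ≥ tw(K_{4}) = 3. Hence tw(G) = 3 exactly.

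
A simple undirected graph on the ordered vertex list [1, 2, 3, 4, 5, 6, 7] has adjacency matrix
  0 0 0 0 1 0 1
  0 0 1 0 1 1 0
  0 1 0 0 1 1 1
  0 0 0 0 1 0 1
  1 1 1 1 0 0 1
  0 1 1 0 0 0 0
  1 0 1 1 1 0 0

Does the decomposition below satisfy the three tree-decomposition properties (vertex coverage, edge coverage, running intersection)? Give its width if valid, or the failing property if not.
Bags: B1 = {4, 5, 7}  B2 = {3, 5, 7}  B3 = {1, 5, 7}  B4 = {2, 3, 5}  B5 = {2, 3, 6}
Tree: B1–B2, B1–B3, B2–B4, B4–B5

Yes; width 2.

Every vertex of G appears in some bag (union = {1, 2, 3, 4, 5, 6, 7}); every edge is covered by a bag; and for each vertex v the set of bags containing v is connected in the bag tree. The decomposition is therefore valid. The largest bag has 3 vertices, so the width is 2.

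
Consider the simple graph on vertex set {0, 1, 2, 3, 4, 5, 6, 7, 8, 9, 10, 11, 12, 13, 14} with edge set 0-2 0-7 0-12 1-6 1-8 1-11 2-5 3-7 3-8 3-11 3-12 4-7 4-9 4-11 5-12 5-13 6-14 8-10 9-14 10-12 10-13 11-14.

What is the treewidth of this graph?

A width-3 tree decomposition is:
Bags: B1 = {2, 5, 10, 13}  B2 = {2, 5, 10, 12}  B3 = {0, 2, 10, 12}  B4 = {0, 8, 10, 12}  B5 = {0, 3, 8, 12}  B6 = {0, 3, 7, 8}  B7 = {1, 3, 7, 8}  B8 = {1, 3, 7, 11}  B9 = {1, 4, 7, 11}  B10 = {1, 4, 6, 11}  B11 = {4, 6, 11, 14}  B12 = {4, 6, 9, 14}
Tree: B1–B2, B2–B3, B3–B4, B4–B5, B5–B6, B6–B7, B7–B8, B8–B9, B9–B10, B10–B11, B11–B12
Each bag holds 4 vertices, so the decomposition has width 3, which upper-bounds the treewidth. For the lower bound: the 4 vertex sets {2,5,13}, {10}, {12}, {0,3,7,8} are disjoint, each induces a connected subgraph, and every pair is joined by at least one edge of G. Contracting each set to a single vertex therefore yields K_{4} as a minor, and since treewidth is minor-monotone, tw(G) ≥ tw(K_{4}) = 3. Therefore the treewidth is 3.

3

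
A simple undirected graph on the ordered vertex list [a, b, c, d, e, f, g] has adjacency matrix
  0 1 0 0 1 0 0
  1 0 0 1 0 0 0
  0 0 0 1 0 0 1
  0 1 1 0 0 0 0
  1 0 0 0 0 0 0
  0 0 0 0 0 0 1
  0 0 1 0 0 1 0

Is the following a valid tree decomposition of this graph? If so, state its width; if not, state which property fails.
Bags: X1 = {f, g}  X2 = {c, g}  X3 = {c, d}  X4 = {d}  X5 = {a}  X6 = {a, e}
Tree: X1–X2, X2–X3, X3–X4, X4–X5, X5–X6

No — vertex b appears in no bag.

A tree decomposition must satisfy three properties: every vertex lies in some bag; for every edge, both endpoints lie together in some bag; and for every vertex, the bags containing it form a connected subtree. Here vertex b appears in no bag, so the decomposition is invalid.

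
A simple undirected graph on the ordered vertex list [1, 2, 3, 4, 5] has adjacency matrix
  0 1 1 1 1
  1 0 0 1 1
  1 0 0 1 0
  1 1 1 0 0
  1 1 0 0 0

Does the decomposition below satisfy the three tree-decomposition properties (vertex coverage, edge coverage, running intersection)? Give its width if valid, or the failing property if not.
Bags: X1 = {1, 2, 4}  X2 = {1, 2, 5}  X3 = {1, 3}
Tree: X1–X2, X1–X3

No — edge (4,3) lies in no bag.

A tree decomposition must satisfy three properties: every vertex lies in some bag; for every edge, both endpoints lie together in some bag; and for every vertex, the bags containing it form a connected subtree. Here edge (4,3) lies in no bag, so the decomposition is invalid.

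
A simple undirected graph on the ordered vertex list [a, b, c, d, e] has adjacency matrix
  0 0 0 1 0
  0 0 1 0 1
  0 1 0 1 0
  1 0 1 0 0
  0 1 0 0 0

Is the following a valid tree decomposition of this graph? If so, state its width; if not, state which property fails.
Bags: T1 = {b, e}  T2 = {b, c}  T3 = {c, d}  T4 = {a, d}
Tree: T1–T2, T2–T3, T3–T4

Yes; width 1.

Vertex coverage: the bags together contain {a, b, c, d, e}, the full vertex set. Edge coverage: each edge of G has both endpoints in at least one bag. Running intersection: for every vertex, the bags containing it form a connected subtree. All three properties hold, so this is a valid tree decomposition of width max|bag| − 1 = 1, and hence tw(G) ≤ 1.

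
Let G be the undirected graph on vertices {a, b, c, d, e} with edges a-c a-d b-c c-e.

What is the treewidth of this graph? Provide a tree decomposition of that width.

Treewidth 1.
One optimal decomposition is:
Bags: B1 = {b, c}  B2 = {c, e}  B3 = {a, c}  B4 = {a, d}
Tree: B1–B2, B1–B3, B3–B4

Each bag holds 2 vertices, so the decomposition has width 1, which upper-bounds the treewidth. G has an edge, so its treewidth is at least 1. Combining the bounds, tw(G) = 1.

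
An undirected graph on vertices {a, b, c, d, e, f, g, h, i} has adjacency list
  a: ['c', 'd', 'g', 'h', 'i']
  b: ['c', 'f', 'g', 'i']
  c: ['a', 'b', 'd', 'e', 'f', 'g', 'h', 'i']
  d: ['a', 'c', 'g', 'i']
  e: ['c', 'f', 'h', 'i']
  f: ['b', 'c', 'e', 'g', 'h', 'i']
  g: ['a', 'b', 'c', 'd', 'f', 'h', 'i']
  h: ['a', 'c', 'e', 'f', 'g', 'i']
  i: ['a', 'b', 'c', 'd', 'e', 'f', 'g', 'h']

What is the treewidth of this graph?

A width-4 tree decomposition is:
Bags: B1 = {a, c, d, g, i}  B2 = {a, c, g, h, i}  B3 = {c, f, g, h, i}  B4 = {c, e, f, h, i}  B5 = {b, c, f, g, i}
Tree: B1–B2, B2–B3, B3–B4, B3–B5
The largest bag has 5 vertices, giving width 4; this decomposition certifies tw(G) ≤ 4. Conversely, {a, c, d, g, i} is a clique of size 5, and the vertices of any clique must share a bag in every tree decomposition; so some bag has ≥ 5 vertices and tw(G) ≥ 4. Hence tw(G) = 4 exactly.

4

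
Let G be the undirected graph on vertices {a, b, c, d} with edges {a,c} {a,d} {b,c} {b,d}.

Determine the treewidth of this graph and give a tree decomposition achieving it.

Treewidth 2.
Bags: B1 = {b, c, d}  B2 = {a, c, d}
Tree: B1–B2

Every bag has size at most 3, so the width is 3 − 1 = 2 and tw(G) ≤ 2. Since c–b–d–a–c is a cycle in G, G is not acyclic. Forests are exactly the graphs of treewidth ≤ 1, so tw(G) ≥ 2. Therefore the treewidth is 2.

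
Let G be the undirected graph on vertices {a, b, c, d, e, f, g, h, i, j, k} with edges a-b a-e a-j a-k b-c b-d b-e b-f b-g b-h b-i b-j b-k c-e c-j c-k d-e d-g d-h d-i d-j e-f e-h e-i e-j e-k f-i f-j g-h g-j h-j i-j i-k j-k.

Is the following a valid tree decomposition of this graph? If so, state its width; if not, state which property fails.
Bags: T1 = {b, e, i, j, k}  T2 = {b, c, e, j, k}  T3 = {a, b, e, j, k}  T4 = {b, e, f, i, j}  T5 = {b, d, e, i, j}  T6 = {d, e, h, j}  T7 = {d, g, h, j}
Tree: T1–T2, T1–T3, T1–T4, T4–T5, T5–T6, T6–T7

A tree decomposition must satisfy three properties: every vertex lies in some bag; for every edge, both endpoints lie together in some bag; and for every vertex, the bags containing it form a connected subtree. Here edge (b,h) lies in no bag, so the decomposition is invalid.

No — edge (b,h) lies in no bag.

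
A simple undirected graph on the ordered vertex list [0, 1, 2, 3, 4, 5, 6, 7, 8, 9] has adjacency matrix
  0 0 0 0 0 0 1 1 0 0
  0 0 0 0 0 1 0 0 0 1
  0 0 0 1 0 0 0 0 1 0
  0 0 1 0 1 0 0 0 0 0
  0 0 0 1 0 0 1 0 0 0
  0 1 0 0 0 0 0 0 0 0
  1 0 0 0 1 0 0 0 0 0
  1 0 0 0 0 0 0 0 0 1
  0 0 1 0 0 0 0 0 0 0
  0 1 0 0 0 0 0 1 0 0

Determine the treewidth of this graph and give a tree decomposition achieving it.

Each bag holds 2 vertices, so the decomposition has width 1, which upper-bounds the treewidth. Any graph with an edge has treewidth ≥ 1, and G has the edge 8–2. Combining the bounds, tw(G) = 1.

Treewidth 1.
One optimal decomposition is:
Bags: B1 = {2, 8}  B2 = {2, 3}  B3 = {3, 4}  B4 = {4, 6}  B5 = {0, 6}  B6 = {0, 7}  B7 = {7, 9}  B8 = {1, 9}  B9 = {1, 5}
Tree: B1–B2, B2–B3, B3–B4, B4–B5, B5–B6, B6–B7, B7–B8, B8–B9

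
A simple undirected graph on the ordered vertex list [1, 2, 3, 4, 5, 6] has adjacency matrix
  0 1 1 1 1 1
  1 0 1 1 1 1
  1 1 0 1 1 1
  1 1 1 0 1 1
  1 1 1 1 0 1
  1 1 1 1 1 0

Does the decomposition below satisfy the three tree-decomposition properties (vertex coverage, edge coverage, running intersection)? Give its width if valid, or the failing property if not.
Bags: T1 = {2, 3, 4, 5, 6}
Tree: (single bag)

A tree decomposition must satisfy three properties: every vertex lies in some bag; for every edge, both endpoints lie together in some bag; and for every vertex, the bags containing it form a connected subtree. Here vertex 1 appears in no bag, so the decomposition is invalid.

No — vertex 1 appears in no bag.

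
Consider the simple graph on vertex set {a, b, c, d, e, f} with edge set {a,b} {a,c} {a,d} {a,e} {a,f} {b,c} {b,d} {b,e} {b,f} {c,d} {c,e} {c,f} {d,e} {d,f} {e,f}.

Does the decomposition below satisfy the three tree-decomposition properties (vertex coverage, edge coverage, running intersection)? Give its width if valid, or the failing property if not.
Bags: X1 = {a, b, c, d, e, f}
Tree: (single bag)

Vertex coverage: the bags together contain {a, b, c, d, e, f}, the full vertex set. Edge coverage: each edge of G has both endpoints in at least one bag. Running intersection: for every vertex, the bags containing it form a connected subtree. All three properties hold, so this is a valid tree decomposition of width max|bag| − 1 = 5, and hence tw(G) ≤ 5.

Yes; width 5.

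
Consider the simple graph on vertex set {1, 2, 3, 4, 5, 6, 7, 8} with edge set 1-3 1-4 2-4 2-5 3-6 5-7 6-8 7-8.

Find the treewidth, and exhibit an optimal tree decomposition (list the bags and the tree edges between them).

Treewidth 2.
One optimal decomposition is:
Bags: B1 = {5, 7, 8}  B2 = {2, 5, 8}  B3 = {2, 4, 8}  B4 = {1, 4, 8}  B5 = {1, 3, 8}  B6 = {3, 6, 8}
Tree: B1–B2, B2–B3, B3–B4, B4–B5, B5–B6

The largest bag has 3 vertices, giving width 2; this decomposition certifies tw(G) ≤ 2. For the lower bound, G contains the cycle 8–7–5–2–4–1–3–6–8, so G is not a forest; only forests have treewidth ≤ 1, hence tw(G) ≥ 2. The upper and lower bounds meet at 2, so that is the treewidth.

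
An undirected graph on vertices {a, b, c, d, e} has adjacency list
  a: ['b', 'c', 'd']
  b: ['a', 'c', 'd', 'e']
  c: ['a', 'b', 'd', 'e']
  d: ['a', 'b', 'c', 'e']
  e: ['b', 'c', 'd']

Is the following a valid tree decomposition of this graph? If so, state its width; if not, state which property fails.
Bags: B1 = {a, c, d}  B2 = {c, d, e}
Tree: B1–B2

A tree decomposition must satisfy three properties: every vertex lies in some bag; for every edge, both endpoints lie together in some bag; and for every vertex, the bags containing it form a connected subtree. Here vertex b appears in no bag, so the decomposition is invalid.

No — vertex b appears in no bag.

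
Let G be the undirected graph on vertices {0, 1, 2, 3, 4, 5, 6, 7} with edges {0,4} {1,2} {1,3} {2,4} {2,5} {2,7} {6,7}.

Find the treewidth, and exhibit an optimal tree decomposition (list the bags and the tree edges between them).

Treewidth 1.
One such decomposition:
Bags: B1 = {2, 7}  B2 = {2, 4}  B3 = {2, 5}  B4 = {1, 2}  B5 = {0, 4}  B6 = {1, 3}  B7 = {6, 7}
Tree: B1–B2, B1–B3, B2–B4, B2–B5, B4–B6, B1–B7

The largest bag has 2 vertices, giving width 1; this decomposition certifies tw(G) ≤ 1. G has an edge, so its treewidth is at least 1. The upper and lower bounds meet at 1, so that is the treewidth.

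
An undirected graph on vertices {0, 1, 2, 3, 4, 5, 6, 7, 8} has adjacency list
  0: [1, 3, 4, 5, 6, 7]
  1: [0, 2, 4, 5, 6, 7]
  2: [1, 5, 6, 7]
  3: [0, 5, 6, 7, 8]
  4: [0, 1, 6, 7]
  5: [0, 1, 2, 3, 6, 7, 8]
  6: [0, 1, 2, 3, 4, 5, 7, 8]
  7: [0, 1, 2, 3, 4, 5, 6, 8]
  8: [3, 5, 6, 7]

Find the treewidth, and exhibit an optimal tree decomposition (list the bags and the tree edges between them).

Every bag has size at most 5, so the width is 5 − 1 = 4 and tw(G) ≤ 4. For the lower bound, the 5 vertices {0, 1, 4, 6, 7} are pairwise adjacent, and any tree decomposition puts a clique entirely inside one bag — forcing width ≥ 4. The upper and lower bounds meet at 4, so that is the treewidth.

Treewidth 4.
One optimal decomposition is:
Bags: B1 = {0, 1, 5, 6, 7}  B2 = {0, 1, 4, 6, 7}  B3 = {0, 3, 5, 6, 7}  B4 = {3, 5, 6, 7, 8}  B5 = {1, 2, 5, 6, 7}
Tree: B1–B2, B1–B3, B3–B4, B1–B5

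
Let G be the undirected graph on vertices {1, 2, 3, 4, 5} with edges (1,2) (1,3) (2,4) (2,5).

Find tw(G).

1

A width-1 tree decomposition is:
Bags: B1 = {2, 5}  B2 = {1, 2}  B3 = {1, 3}  B4 = {2, 4}
Tree: B1–B2, B2–B3, B2–B4
The largest bag has 2 vertices, giving width 1; this decomposition certifies tw(G) ≤ 1. G has an edge, so its treewidth is at least 1. Combining the bounds, tw(G) = 1.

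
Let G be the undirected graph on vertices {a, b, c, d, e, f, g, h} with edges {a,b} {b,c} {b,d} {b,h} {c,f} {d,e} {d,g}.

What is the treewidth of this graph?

A width-1 tree decomposition is:
Bags: B1 = {d, g}  B2 = {b, d}  B3 = {b, c}  B4 = {c, f}  B5 = {d, e}  B6 = {b, h}  B7 = {a, b}
Tree: B1–B2, B2–B3, B3–B4, B1–B5, B2–B6, B3–B7
The largest bag has 2 vertices, giving width 1; this decomposition certifies tw(G) ≤ 1. Any graph with an edge has treewidth ≥ 1, and G has the edge g–d. Hence tw(G) = 1 exactly.

1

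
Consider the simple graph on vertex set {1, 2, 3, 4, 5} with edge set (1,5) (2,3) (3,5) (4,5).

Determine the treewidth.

A width-1 tree decomposition is:
Bags: B1 = {4, 5}  B2 = {3, 5}  B3 = {2, 3}  B4 = {1, 5}
Tree: B1–B2, B2–B3, B1–B4
Every bag has size at most 2, so the width is 2 − 1 = 1 and tw(G) ≤ 1. G has an edge, so its treewidth is at least 1. Hence tw(G) = 1 exactly.

1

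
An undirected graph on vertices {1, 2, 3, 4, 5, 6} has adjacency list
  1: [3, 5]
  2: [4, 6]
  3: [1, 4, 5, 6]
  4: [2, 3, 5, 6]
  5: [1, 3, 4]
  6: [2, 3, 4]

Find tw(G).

2

A width-2 tree decomposition is:
Bags: B1 = {3, 4, 5}  B2 = {1, 3, 5}  B3 = {3, 4, 6}  B4 = {2, 4, 6}
Tree: B1–B2, B1–B3, B3–B4
Every bag has size at most 3, so the width is 3 − 1 = 2 and tw(G) ≤ 2. For the lower bound, the 3 vertices {2, 4, 6} are pairwise adjacent, and any tree decomposition puts a clique entirely inside one bag — forcing width ≥ 2. The upper and lower bounds meet at 2, so that is the treewidth.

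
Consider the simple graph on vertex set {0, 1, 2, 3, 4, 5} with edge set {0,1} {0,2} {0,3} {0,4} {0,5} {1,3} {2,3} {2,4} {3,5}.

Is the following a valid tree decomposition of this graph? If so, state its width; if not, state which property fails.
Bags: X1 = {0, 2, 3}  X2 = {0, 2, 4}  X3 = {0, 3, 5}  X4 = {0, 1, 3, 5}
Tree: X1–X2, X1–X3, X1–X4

A tree decomposition must satisfy three properties: every vertex lies in some bag; for every edge, both endpoints lie together in some bag; and for every vertex, the bags containing it form a connected subtree. Here bags containing vertex 5 are not connected in the tree, so the decomposition is invalid.

No — bags containing vertex 5 are not connected in the tree.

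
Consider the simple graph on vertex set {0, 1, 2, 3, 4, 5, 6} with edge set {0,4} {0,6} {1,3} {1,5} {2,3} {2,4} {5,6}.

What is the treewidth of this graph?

A width-2 tree decomposition is:
Bags: B1 = {0, 4, 6}  B2 = {2, 4, 6}  B3 = {2, 3, 6}  B4 = {1, 3, 6}  B5 = {1, 5, 6}
Tree: B1–B2, B2–B3, B3–B4, B4–B5
Each bag holds 3 vertices, so the decomposition has width 2, which upper-bounds the treewidth. For the lower bound, G contains the cycle 6–0–4–2–3–1–5–6, so G is not a forest; only forests have treewidth ≤ 1, hence tw(G) ≥ 2. The upper and lower bounds meet at 2, so that is the treewidth.

2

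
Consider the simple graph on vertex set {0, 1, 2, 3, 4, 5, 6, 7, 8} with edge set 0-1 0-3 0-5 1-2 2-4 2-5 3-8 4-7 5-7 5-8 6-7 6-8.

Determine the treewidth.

3

A width-3 tree decomposition is:
Bags: B1 = {3, 6, 7, 8}  B2 = {3, 5, 7, 8}  B3 = {0, 3, 5, 7}  B4 = {0, 4, 5, 7}  B5 = {0, 2, 4, 5}  B6 = {0, 1, 2, 4}
Tree: B1–B2, B2–B3, B3–B4, B4–B5, B5–B6
Every bag has size at most 4, so the width is 4 − 1 = 3 and tw(G) ≤ 3. For the lower bound: the 4 vertex sets {3,6,8}, {7}, {5}, {0,1,2,4} are disjoint, each induces a connected subgraph, and every pair is joined by at least one edge of G. Contracting each set to a single vertex therefore yields K_{4} as a minor, and since treewidth is minor-monotone, tw(G) ≥ tw(K_{4}) = 3. Therefore the treewidth is 3.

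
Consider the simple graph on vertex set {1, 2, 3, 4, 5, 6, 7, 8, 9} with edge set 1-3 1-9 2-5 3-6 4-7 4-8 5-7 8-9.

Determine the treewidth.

1

A width-1 tree decomposition is:
Bags: B1 = {3, 6}  B2 = {1, 3}  B3 = {1, 9}  B4 = {8, 9}  B5 = {4, 8}  B6 = {4, 7}  B7 = {5, 7}  B8 = {2, 5}
Tree: B1–B2, B2–B3, B3–B4, B4–B5, B5–B6, B6–B7, B7–B8
Every bag has size at most 2, so the width is 2 − 1 = 1 and tw(G) ≤ 1. Any graph with an edge has treewidth ≥ 1, and G has the edge 6–3. The upper and lower bounds meet at 1, so that is the treewidth.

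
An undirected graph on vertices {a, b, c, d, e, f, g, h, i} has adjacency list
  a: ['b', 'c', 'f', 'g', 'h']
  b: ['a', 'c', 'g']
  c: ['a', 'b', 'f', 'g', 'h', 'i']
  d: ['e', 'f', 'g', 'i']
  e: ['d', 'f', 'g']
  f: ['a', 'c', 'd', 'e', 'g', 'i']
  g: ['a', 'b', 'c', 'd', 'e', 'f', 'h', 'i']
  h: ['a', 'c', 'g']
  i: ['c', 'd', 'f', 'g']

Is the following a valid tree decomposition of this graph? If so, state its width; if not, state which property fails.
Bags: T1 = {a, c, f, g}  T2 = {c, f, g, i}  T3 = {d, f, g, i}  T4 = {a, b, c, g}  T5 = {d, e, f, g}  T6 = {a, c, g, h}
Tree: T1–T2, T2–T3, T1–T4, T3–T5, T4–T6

Every vertex of G appears in some bag (union = {a, b, c, d, e, f, g, h, i}); every edge is covered by a bag; and for each vertex v the set of bags containing v is connected in the bag tree. The decomposition is therefore valid. The largest bag has 4 vertices, so the width is 3.

Yes; width 3.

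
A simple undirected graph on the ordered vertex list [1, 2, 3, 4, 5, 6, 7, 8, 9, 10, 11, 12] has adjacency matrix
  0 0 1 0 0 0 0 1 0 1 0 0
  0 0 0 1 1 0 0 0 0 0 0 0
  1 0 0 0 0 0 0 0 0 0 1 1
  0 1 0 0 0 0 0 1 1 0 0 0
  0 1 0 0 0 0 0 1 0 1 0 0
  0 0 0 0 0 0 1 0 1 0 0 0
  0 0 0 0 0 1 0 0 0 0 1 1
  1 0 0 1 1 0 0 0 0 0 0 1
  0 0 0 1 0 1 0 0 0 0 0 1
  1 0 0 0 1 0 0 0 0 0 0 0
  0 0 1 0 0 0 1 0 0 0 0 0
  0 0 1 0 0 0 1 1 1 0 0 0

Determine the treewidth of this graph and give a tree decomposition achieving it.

Treewidth 3.
Bags: B1 = {3, 6, 7, 11}  B2 = {3, 6, 7, 12}  B3 = {3, 6, 9, 12}  B4 = {1, 3, 9, 12}  B5 = {1, 8, 9, 12}  B6 = {1, 4, 8, 9}  B7 = {1, 4, 8, 10}  B8 = {4, 5, 8, 10}  B9 = {2, 4, 5, 10}
Tree: B1–B2, B2–B3, B3–B4, B4–B5, B5–B6, B6–B7, B7–B8, B8–B9

Every bag has size at most 4, so the width is 4 − 1 = 3 and tw(G) ≤ 3. For the lower bound: the 4 vertex sets {6,7,11}, {3}, {12}, {1,4,8,9} are disjoint, each induces a connected subgraph, and every pair is joined by at least one edge of G. Contracting each set to a single vertex therefore yields K_{4} as a minor, and since treewidth is minor-monotone, tw(G) ≥ tw(K_{4}) = 3. Hence tw(G) = 3 exactly.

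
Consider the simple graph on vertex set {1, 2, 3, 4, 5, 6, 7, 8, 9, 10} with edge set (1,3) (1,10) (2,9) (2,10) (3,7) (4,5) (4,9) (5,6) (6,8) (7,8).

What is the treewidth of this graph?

2

A width-2 tree decomposition is:
Bags: B1 = {5, 6, 8}  B2 = {4, 5, 8}  B3 = {4, 8, 9}  B4 = {2, 8, 9}  B5 = {2, 8, 10}  B6 = {1, 8, 10}  B7 = {1, 3, 8}  B8 = {3, 7, 8}
Tree: B1–B2, B2–B3, B3–B4, B4–B5, B5–B6, B6–B7, B7–B8
Each bag holds 3 vertices, so the decomposition has width 2, which upper-bounds the treewidth. The edges 8–6–5–4–9–2–10–1–3–7–8 form a cycle, so G is not a tree and its treewidth is at least 2. Therefore the treewidth is 2.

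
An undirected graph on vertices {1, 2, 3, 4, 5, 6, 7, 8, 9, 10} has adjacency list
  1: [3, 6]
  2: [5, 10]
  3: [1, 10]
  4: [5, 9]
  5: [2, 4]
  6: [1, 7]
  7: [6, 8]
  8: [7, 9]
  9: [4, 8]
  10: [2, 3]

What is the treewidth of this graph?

A width-2 tree decomposition is:
Bags: B1 = {2, 5, 10}  B2 = {3, 5, 10}  B3 = {1, 3, 5}  B4 = {1, 5, 6}  B5 = {5, 6, 7}  B6 = {5, 7, 8}  B7 = {5, 8, 9}  B8 = {4, 5, 9}
Tree: B1–B2, B2–B3, B3–B4, B4–B5, B5–B6, B6–B7, B7–B8
Every bag has size at most 3, so the width is 3 − 1 = 2 and tw(G) ≤ 2. The edges 5–2–10–3–1–6–7–8–9–4–5 form a cycle, so G is not a tree and its treewidth is at least 2. The upper and lower bounds meet at 2, so that is the treewidth.

2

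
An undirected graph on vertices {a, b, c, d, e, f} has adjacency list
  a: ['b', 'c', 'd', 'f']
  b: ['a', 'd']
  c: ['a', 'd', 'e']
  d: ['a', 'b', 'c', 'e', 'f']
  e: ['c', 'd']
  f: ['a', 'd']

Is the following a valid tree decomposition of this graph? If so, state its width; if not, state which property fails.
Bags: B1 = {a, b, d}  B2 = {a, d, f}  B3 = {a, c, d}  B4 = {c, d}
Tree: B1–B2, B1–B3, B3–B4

A tree decomposition must satisfy three properties: every vertex lies in some bag; for every edge, both endpoints lie together in some bag; and for every vertex, the bags containing it form a connected subtree. Here vertex e appears in no bag, so the decomposition is invalid.

No — vertex e appears in no bag.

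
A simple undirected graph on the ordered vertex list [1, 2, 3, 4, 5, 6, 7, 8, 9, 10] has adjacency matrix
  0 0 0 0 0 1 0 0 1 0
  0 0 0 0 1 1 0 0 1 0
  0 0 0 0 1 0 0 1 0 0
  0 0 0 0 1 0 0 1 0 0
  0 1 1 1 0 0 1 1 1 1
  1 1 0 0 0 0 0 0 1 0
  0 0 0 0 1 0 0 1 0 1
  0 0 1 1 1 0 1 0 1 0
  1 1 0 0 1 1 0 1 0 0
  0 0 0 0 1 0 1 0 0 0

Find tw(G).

A width-2 tree decomposition is:
Bags: B1 = {1, 6, 9}  B2 = {2, 6, 9}  B3 = {2, 5, 9}  B4 = {5, 8, 9}  B5 = {3, 5, 8}  B6 = {4, 5, 8}  B7 = {5, 7, 8}  B8 = {5, 7, 10}
Tree: B1–B2, B2–B3, B3–B4, B4–B5, B5–B6, B5–B7, B7–B8
Every bag has size at most 3, so the width is 3 − 1 = 2 and tw(G) ≤ 2. On the other hand G contains the 3-clique {1, 6, 9}. A clique must lie in a single bag of any decomposition, so no decomposition can have width below 2. Combining the bounds, tw(G) = 2.

2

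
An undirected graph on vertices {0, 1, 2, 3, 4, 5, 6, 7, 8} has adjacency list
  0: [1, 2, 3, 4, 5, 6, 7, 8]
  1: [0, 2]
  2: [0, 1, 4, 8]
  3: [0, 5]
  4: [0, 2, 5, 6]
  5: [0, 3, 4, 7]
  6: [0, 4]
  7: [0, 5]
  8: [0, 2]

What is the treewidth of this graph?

2

A width-2 tree decomposition is:
Bags: B1 = {0, 5, 7}  B2 = {0, 4, 5}  B3 = {0, 4, 6}  B4 = {0, 2, 4}  B5 = {0, 2, 8}  B6 = {0, 1, 2}  B7 = {0, 3, 5}
Tree: B1–B2, B2–B3, B3–B4, B4–B5, B5–B6, B2–B7
Every bag has size at most 3, so the width is 3 − 1 = 2 and tw(G) ≤ 2. Conversely, {0, 2, 8} is a clique of size 3, and the vertices of any clique must share a bag in every tree decomposition; so some bag has ≥ 3 vertices and tw(G) ≥ 2. The upper and lower bounds meet at 2, so that is the treewidth.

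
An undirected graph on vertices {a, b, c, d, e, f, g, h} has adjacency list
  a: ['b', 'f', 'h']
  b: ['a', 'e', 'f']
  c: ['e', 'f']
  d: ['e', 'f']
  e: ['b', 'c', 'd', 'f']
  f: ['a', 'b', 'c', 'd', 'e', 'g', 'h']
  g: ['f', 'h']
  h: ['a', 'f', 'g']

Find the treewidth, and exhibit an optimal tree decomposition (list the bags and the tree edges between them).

The largest bag has 3 vertices, giving width 2; this decomposition certifies tw(G) ≤ 2. For the lower bound, the 3 vertices {f, g, h} are pairwise adjacent, and any tree decomposition puts a clique entirely inside one bag — forcing width ≥ 2. Combining the bounds, tw(G) = 2.

Treewidth 2.
One optimal decomposition is:
Bags: B1 = {a, f, h}  B2 = {a, b, f}  B3 = {b, e, f}  B4 = {d, e, f}  B5 = {c, e, f}  B6 = {f, g, h}
Tree: B1–B2, B2–B3, B3–B4, B4–B5, B1–B6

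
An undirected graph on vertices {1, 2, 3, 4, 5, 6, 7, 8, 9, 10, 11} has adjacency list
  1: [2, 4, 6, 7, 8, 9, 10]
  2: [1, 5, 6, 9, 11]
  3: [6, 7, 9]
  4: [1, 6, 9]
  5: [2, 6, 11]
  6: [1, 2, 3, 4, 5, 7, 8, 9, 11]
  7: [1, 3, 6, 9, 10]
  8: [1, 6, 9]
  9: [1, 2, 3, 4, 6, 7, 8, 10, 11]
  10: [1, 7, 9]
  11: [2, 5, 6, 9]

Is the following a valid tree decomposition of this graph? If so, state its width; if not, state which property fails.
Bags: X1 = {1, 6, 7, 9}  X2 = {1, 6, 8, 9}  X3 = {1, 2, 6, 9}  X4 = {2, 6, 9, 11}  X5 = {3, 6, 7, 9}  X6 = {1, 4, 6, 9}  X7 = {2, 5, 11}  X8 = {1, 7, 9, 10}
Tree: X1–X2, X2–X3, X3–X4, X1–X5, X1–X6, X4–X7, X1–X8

A tree decomposition must satisfy three properties: every vertex lies in some bag; for every edge, both endpoints lie together in some bag; and for every vertex, the bags containing it form a connected subtree. Here edge (6,5) lies in no bag, so the decomposition is invalid.

No — edge (6,5) lies in no bag.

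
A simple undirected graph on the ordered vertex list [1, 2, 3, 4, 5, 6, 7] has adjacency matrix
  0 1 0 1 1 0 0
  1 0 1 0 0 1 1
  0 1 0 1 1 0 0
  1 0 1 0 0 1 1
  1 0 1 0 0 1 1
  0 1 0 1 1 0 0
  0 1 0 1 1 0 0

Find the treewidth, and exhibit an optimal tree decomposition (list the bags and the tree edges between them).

Treewidth 3.
One optimal decomposition is:
Bags: B1 = {2, 4, 5, 7}  B2 = {2, 4, 5, 6}  B3 = {1, 2, 4, 5}  B4 = {2, 3, 4, 5}
Tree: B1–B2, B2–B3, B3–B4

Every bag has size at most 4, so the width is 4 − 1 = 3 and tw(G) ≤ 3. For the lower bound: the 4 vertex sets {5,7}, {4,6}, {2}, {1} are disjoint, each induces a connected subgraph, and every pair is joined by at least one edge of G. Contracting each set to a single vertex therefore yields K_{4} as a minor, and since treewidth is minor-monotone, tw(G) ≥ tw(K_{4}) = 3. Hence tw(G) = 3 exactly.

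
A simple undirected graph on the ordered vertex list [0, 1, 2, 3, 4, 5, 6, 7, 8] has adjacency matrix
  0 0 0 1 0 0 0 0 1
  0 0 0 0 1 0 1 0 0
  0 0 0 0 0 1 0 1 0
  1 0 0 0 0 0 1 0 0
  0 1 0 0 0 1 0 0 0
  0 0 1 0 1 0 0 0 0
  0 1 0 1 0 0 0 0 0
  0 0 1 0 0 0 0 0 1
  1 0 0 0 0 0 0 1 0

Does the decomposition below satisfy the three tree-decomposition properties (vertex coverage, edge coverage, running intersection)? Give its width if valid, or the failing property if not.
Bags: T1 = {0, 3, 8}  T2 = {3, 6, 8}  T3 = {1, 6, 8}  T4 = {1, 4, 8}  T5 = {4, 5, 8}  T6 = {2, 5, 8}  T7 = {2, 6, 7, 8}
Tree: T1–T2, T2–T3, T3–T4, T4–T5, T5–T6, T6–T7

A tree decomposition must satisfy three properties: every vertex lies in some bag; for every edge, both endpoints lie together in some bag; and for every vertex, the bags containing it form a connected subtree. Here bags containing vertex 6 are not connected in the tree, so the decomposition is invalid.

No — bags containing vertex 6 are not connected in the tree.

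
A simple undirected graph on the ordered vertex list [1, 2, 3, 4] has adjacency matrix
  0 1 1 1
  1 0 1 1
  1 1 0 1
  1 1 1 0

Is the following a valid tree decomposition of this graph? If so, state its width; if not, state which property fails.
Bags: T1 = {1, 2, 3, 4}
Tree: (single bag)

Every vertex of G appears in some bag (union = {1, 2, 3, 4}); every edge is covered by a bag; and for each vertex v the set of bags containing v is connected in the bag tree. The decomposition is therefore valid. The largest bag has 4 vertices, so the width is 3.

Yes; width 3.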